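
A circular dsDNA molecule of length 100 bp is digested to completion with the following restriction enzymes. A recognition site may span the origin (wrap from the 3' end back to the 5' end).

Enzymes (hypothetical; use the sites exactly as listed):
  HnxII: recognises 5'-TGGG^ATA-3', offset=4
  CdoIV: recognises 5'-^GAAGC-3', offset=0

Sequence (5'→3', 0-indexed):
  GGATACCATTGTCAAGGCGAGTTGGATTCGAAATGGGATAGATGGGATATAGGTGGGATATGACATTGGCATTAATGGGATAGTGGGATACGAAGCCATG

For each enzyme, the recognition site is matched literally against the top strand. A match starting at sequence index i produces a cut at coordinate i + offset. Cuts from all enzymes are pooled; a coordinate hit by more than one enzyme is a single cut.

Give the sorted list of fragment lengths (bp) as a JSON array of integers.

[4,8,9,11,11,22,35]

Site scan:
  HnxII (TGGGATA, off=4): starts [33, 42, 53, 75, 83, 98] → cuts [2, 37, 46, 57, 79, 87]
  CdoIV (GAAGC, off=0): starts [91] → cuts [91]

All cut coordinates (distinct, sorted): [2, 37, 46, 57, 79, 87, 91]

Fragments:
  2→37: 35 bp
  37→46: 9 bp
  46→57: 11 bp
  57→79: 22 bp
  79→87: 8 bp
  87→91: 4 bp
  91→2 (wrap): 100-91+2 = 11 bp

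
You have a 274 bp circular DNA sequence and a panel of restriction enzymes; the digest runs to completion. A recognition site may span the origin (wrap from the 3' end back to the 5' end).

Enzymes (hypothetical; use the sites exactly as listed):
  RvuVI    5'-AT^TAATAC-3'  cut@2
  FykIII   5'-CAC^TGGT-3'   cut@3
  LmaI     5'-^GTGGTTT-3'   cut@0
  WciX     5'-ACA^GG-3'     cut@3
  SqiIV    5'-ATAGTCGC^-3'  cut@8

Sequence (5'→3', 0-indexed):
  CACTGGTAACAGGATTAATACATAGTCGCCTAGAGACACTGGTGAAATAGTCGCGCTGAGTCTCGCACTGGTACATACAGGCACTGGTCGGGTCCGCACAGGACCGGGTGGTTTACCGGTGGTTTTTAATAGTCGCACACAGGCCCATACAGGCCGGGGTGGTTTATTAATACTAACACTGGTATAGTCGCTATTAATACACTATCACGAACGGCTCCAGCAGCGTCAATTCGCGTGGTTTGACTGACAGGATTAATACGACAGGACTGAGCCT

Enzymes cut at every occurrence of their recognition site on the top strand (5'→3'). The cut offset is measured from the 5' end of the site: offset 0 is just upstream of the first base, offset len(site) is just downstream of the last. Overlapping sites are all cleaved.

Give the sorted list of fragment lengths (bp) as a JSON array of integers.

Site scan:
  RvuVI ATTAATAC/2: at [13, 165, 192, 251] ⇒ [15, 167, 194, 253]
  FykIII CACTGGT/3: at [0, 36, 65, 81, 176] ⇒ [3, 39, 68, 84, 179]
  LmaI GTGGTTT/0: at [107, 118, 158, 234] ⇒ [107, 118, 158, 234]
  WciX ACAGG/3: at [8, 76, 97, 138, 148, 246, 260] ⇒ [11, 79, 100, 141, 151, 249, 263]
  SqiIV ATAGTCGC/8: at [21, 46, 128, 183] ⇒ [29, 54, 136, 191]

Pooled cuts: [3, 11, 15, 29, 39, 54, 68, 79, 84, 100, 107, 118, 136, 141, 151, 158, 167, 179, 191, 194, 234, 249, 253, 263]

Fragment lengths:
  3→11: 8 bp
  11→15: 4 bp
  15→29: 14 bp
  29→39: 10 bp
  39→54: 15 bp
  54→68: 14 bp
  68→79: 11 bp
  79→84: 5 bp
  84→100: 16 bp
  100→107: 7 bp
  107→118: 11 bp
  118→136: 18 bp
  136→141: 5 bp
  141→151: 10 bp
  151→158: 7 bp
  158→167: 9 bp
  167→179: 12 bp
  179→191: 12 bp
  191→194: 3 bp
  194→234: 40 bp
  234→249: 15 bp
  249→253: 4 bp
  253→263: 10 bp
  263→3 (wrap): 274-263+3 = 14 bp

[3,4,4,5,5,7,7,8,9,10,10,10,11,11,12,12,14,14,14,15,15,16,18,40]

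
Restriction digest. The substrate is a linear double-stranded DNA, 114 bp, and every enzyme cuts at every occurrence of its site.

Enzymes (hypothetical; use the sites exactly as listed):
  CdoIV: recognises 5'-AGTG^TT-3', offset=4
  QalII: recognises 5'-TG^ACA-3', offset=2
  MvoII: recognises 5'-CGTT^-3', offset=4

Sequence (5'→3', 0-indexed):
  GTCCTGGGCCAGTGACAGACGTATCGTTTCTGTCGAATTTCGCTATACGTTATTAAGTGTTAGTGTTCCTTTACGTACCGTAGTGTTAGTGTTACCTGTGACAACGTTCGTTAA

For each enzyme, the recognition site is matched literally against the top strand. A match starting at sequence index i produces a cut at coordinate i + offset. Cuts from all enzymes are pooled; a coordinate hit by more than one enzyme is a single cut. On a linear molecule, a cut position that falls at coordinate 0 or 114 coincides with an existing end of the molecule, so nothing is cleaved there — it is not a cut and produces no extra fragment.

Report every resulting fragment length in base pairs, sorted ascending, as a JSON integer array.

[2,4,6,6,8,8,9,14,14,20,23]

Site scan:
  CdoIV (AGTGTT, off=4): starts [55, 61, 81, 87] → cuts [59, 65, 85, 91]
  QalII (TGACA, off=2): starts [12, 98] → cuts [14, 100]
  MvoII (CGTT, off=4): starts [24, 47, 104, 108] → cuts [28, 51, 108, 112]

All cut coordinates (distinct, sorted): [14, 28, 51, 59, 65, 85, 91, 100, 108, 112]

Fragments:
  [0,14): 14 bp
  [14,28): 14 bp
  [28,51): 23 bp
  [51,59): 8 bp
  [59,65): 6 bp
  [65,85): 20 bp
  [85,91): 6 bp
  [91,100): 9 bp
  [100,108): 8 bp
  [108,112): 4 bp
  [112,114): 2 bp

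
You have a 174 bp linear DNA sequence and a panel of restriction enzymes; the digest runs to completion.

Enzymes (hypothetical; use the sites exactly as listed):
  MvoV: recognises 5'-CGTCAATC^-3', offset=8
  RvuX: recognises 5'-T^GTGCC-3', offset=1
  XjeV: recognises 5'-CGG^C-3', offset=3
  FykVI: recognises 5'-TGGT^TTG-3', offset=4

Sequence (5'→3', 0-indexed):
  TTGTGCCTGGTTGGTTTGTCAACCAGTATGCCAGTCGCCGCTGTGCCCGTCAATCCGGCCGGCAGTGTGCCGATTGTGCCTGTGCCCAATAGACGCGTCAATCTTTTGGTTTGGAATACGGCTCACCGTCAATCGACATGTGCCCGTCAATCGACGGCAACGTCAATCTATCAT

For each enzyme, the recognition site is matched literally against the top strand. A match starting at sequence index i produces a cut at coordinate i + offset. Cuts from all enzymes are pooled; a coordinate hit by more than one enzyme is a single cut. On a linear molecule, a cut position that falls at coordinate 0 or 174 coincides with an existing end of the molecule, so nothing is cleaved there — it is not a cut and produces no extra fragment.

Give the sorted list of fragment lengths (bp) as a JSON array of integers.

[2,3,4,4,5,5,6,6,7,9,11,11,13,13,13,13,22,27]

Site scan:
  MvoV (CGTCAATC, off=8): starts [47, 95, 126, 144, 160] → cuts [55, 103, 134, 152, 168]
  RvuX (TGTGCC, off=1): starts [1, 41, 65, 74, 80, 138] → cuts [2, 42, 66, 75, 81, 139]
  XjeV (CGGC, off=3): starts [55, 59, 118, 154] → cuts [58, 62, 121, 157]
  FykVI (TGGTTTG, off=4): starts [11, 106] → cuts [15, 110]

Pooled cuts: [2, 15, 42, 55, 58, 62, 66, 75, 81, 103, 110, 121, 134, 139, 152, 157, 168]

Fragment lengths:
  [0,2): 2 bp
  [2,15): 13 bp
  [15,42): 27 bp
  [42,55): 13 bp
  [55,58): 3 bp
  [58,62): 4 bp
  [62,66): 4 bp
  [66,75): 9 bp
  [75,81): 6 bp
  [81,103): 22 bp
  [103,110): 7 bp
  [110,121): 11 bp
  [121,134): 13 bp
  [134,139): 5 bp
  [139,152): 13 bp
  [152,157): 5 bp
  [157,168): 11 bp
  [168,174): 6 bp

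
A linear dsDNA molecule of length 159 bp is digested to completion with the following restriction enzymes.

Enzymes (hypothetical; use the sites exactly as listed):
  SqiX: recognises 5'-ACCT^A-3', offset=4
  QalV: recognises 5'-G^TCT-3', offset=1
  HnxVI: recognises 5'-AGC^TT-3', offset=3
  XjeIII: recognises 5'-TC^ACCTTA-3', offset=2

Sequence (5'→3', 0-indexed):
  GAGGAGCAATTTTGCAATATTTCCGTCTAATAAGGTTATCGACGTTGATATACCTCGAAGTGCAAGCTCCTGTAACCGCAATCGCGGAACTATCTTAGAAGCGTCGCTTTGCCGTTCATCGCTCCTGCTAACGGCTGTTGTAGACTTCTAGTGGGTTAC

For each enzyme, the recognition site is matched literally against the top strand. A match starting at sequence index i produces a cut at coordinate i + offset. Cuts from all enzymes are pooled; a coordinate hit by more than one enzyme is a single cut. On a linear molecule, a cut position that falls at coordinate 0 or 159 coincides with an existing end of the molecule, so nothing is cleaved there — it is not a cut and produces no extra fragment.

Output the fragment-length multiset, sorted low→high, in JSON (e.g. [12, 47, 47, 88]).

Scan for sites:
  SqiX (ACCTA, off=4): no sites
  QalV (GTCT, off=1): starts [24] → cuts [25]
  HnxVI (AGCTT, off=3): no sites
  XjeIII (TCACCTTA, off=2): no sites

All cut coordinates (distinct, sorted): [25]

Fragments:
  [0,25): 25 bp
  [25,159): 134 bp

[25,134]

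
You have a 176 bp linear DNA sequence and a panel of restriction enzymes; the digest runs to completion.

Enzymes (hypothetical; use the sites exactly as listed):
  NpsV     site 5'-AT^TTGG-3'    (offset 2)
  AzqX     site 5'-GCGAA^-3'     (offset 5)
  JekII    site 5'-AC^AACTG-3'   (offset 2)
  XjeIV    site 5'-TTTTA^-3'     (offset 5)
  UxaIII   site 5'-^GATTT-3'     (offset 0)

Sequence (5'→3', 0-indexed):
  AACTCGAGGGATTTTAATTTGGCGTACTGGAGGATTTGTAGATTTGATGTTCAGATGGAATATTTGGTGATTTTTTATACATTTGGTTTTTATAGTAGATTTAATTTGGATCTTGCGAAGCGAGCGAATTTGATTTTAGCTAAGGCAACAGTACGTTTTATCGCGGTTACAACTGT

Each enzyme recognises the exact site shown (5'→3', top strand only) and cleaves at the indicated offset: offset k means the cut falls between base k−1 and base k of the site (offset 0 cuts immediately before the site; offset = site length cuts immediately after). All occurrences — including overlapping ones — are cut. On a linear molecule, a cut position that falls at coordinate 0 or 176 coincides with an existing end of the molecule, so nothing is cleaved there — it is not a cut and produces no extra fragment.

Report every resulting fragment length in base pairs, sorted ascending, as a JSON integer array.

Scan for sites:
  NpsV (ATTTGG, off=2): starts [16, 61, 80, 103] → cuts [18, 63, 82, 105]
  AzqX (GCGAA, off=5): starts [114, 123] → cuts [119, 128]
  JekII (ACAACTG, off=2): starts [168] → cuts [170]
  XjeIV (TTTTA, off=5): starts [11, 72, 87, 133, 155] → cuts [16, 77, 92, 138, 160]
  UxaIII (GATTT, off=0): starts [9, 32, 40, 68, 97, 131] → cuts [9, 32, 40, 68, 97, 131]

All cut coordinates (distinct, sorted): [9, 16, 18, 32, 40, 63, 68, 77, 82, 92, 97, 105, 119, 128, 131, 138, 160, 170]

Fragment lengths:
  [0,9): 9 bp
  [9,16): 7 bp
  [16,18): 2 bp
  [18,32): 14 bp
  [32,40): 8 bp
  [40,63): 23 bp
  [63,68): 5 bp
  [68,77): 9 bp
  [77,82): 5 bp
  [82,92): 10 bp
  [92,97): 5 bp
  [97,105): 8 bp
  [105,119): 14 bp
  [119,128): 9 bp
  [128,131): 3 bp
  [131,138): 7 bp
  [138,160): 22 bp
  [160,170): 10 bp
  [170,176): 6 bp

[2,3,5,5,5,6,7,7,8,8,9,9,9,10,10,14,14,22,23]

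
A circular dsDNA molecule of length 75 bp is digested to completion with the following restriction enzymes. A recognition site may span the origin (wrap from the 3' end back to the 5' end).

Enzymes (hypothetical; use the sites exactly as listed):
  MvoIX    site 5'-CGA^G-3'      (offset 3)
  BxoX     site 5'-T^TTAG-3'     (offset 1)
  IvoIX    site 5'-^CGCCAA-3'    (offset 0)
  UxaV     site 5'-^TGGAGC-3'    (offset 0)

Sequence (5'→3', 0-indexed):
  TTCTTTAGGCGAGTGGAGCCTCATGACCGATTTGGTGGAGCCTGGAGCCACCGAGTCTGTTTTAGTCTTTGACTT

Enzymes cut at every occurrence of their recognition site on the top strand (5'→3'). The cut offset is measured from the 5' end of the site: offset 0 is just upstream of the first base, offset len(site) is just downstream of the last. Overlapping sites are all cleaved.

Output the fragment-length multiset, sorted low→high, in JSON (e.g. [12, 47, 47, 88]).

Scan for sites:
  MvoIX CGAG/3: at [9, 51] ⇒ [12, 54]
  BxoX TTTAG/1: at [3, 60] ⇒ [4, 61]
  IvoIX (CGCCAA, off=0): no sites
  UxaV TGGAGC/0: at [13, 35, 42] ⇒ [13, 35, 42]

Pooled cuts: [4, 12, 13, 35, 42, 54, 61]

Fragments:
  4→12: 8 bp
  12→13: 1 bp
  13→35: 22 bp
  35→42: 7 bp
  42→54: 12 bp
  54→61: 7 bp
  61→4 (wrap): 75-61+4 = 18 bp

[1,7,7,8,12,18,22]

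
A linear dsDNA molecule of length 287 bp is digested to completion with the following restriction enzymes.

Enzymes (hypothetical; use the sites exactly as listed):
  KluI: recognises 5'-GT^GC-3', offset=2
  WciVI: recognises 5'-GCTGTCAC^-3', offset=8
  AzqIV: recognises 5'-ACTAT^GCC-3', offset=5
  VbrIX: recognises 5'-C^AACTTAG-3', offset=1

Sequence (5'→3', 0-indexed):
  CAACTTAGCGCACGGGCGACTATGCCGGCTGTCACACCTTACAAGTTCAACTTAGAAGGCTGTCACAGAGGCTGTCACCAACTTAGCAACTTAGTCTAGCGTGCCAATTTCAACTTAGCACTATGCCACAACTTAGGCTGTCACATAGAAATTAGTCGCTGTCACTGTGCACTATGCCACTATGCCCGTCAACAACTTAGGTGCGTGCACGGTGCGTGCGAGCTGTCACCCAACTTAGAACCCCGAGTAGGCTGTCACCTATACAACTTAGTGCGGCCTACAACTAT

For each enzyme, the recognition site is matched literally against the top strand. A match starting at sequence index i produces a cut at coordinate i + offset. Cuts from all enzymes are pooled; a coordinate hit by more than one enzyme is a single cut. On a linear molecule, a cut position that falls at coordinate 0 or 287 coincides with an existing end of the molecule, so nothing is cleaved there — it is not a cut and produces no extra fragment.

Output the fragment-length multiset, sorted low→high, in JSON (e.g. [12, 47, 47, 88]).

Per-enzyme occurrences:
  KluI (GTGC, off=2): starts [100, 166, 200, 204, 211, 215, 270] → cuts [102, 168, 202, 206, 213, 217, 272]
  WciVI (GCTGTCAC, off=8): starts [27, 58, 70, 136, 157, 221, 250] → cuts [35, 66, 78, 144, 165, 229, 258]
  AzqIV (ACTATGCC, off=5): starts [18, 119, 170, 178] → cuts [23, 124, 175, 183]
  VbrIX (CAACTTAG, off=1): starts [0, 47, 78, 86, 110, 128, 192, 230, 263] → cuts [1, 48, 79, 87, 111, 129, 193, 231, 264]

All cut coordinates (distinct, sorted): [1, 23, 35, 48, 66, 78, 79, 87, 102, 111, 124, 129, 144, 165, 168, 175, 183, 193, 202, 206, 213, 217, 229, 231, 258, 264, 272]

Fragment lengths:
  [0,1): 1 bp
  [1,23): 22 bp
  [23,35): 12 bp
  [35,48): 13 bp
  [48,66): 18 bp
  [66,78): 12 bp
  [78,79): 1 bp
  [79,87): 8 bp
  [87,102): 15 bp
  [102,111): 9 bp
  [111,124): 13 bp
  [124,129): 5 bp
  [129,144): 15 bp
  [144,165): 21 bp
  [165,168): 3 bp
  [168,175): 7 bp
  [175,183): 8 bp
  [183,193): 10 bp
  [193,202): 9 bp
  [202,206): 4 bp
  [206,213): 7 bp
  [213,217): 4 bp
  [217,229): 12 bp
  [229,231): 2 bp
  [231,258): 27 bp
  [258,264): 6 bp
  [264,272): 8 bp
  [272,287): 15 bp

[1,1,2,3,4,4,5,6,7,7,8,8,8,9,9,10,12,12,12,13,13,15,15,15,18,21,22,27]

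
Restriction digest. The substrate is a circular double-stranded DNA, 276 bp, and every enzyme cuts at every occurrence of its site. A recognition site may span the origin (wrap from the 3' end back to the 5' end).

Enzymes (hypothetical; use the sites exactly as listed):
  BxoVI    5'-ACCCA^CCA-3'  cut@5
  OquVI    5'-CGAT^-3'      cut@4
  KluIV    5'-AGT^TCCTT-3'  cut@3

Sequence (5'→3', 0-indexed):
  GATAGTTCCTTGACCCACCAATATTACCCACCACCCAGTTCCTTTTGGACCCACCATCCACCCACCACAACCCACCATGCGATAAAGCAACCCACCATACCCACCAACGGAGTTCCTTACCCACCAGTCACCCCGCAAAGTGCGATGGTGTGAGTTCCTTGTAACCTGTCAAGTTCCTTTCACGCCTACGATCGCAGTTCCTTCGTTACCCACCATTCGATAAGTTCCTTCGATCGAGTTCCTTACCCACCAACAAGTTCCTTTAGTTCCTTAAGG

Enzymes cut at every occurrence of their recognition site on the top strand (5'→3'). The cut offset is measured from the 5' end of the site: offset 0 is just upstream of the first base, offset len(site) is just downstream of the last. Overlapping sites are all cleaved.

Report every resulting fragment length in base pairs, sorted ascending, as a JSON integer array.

[4,5,6,9,9,9,9,9,9,9,9,10,10,10,10,11,11,11,13,14,14,15,18,19,23]

Scan for sites:
  BxoVI (ACCCACCA, off=5): starts [12, 25, 48, 59, 69, 89, 98, 118, 207, 244] → cuts [17, 30, 53, 64, 74, 94, 103, 123, 212, 249]
  OquVI (CGAT, off=4): starts [79, 142, 188, 217, 230] → cuts [83, 146, 192, 221, 234]
  KluIV (AGTTCCTT, off=3): starts [3, 36, 110, 152, 171, 195, 222, 236, 255, 264] → cuts [6, 39, 113, 155, 174, 198, 225, 239, 258, 267]

All cut coordinates (distinct, sorted): [6, 17, 30, 39, 53, 64, 74, 83, 94, 103, 113, 123, 146, 155, 174, 192, 198, 212, 221, 225, 234, 239, 249, 258, 267]

Fragment lengths:
  6→17: 11 bp
  17→30: 13 bp
  30→39: 9 bp
  39→53: 14 bp
  53→64: 11 bp
  64→74: 10 bp
  74→83: 9 bp
  83→94: 11 bp
  94→103: 9 bp
  103→113: 10 bp
  113→123: 10 bp
  123→146: 23 bp
  146→155: 9 bp
  155→174: 19 bp
  174→192: 18 bp
  192→198: 6 bp
  198→212: 14 bp
  212→221: 9 bp
  221→225: 4 bp
  225→234: 9 bp
  234→239: 5 bp
  239→249: 10 bp
  249→258: 9 bp
  258→267: 9 bp
  267→6 (wrap): 276-267+6 = 15 bp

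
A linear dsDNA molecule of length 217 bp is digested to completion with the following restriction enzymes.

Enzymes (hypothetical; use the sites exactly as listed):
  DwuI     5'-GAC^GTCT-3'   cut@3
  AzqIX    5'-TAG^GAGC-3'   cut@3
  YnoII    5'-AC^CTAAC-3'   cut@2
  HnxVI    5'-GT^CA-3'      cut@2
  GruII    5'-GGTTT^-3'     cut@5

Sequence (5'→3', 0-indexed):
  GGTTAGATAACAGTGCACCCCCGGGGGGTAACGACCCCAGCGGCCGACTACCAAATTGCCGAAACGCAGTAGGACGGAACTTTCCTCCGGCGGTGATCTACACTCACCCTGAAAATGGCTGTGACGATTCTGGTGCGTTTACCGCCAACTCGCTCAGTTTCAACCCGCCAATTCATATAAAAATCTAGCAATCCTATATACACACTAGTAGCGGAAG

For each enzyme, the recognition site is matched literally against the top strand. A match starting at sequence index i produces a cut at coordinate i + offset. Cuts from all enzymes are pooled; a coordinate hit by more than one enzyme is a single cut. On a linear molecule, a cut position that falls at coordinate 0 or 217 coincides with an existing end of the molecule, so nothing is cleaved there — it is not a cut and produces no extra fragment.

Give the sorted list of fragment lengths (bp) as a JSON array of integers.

[217]

Site scan:
  DwuI (GACGTCT, off=3): no sites
  AzqIX (TAGGAGC, off=3): no sites
  YnoII (ACCTAAC, off=2): no sites
  HnxVI (GTCA, off=2): no sites
  GruII (GGTTT, off=5): no sites

Pooled cuts: ∅

Fragments:
  no cuts → one linear fragment of 217 bp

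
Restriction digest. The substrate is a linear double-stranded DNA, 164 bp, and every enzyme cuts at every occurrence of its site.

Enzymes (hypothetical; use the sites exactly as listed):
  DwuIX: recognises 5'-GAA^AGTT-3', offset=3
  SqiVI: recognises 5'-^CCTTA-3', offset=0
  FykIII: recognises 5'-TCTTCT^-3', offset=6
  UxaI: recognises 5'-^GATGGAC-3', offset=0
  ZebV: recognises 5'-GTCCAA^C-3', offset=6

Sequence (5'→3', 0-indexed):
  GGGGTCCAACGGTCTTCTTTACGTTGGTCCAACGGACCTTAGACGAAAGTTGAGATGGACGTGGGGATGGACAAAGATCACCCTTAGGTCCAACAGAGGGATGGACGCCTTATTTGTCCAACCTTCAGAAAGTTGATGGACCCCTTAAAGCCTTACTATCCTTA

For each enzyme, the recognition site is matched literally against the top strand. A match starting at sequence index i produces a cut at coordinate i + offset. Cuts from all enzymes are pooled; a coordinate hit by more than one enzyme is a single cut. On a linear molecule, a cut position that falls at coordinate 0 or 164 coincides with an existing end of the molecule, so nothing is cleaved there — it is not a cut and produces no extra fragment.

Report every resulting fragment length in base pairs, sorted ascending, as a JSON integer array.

Scan for sites:
  DwuIX (GAAAGTT, off=3): starts [44, 127] → cuts [47, 130]
  SqiVI (CCTTA, off=0): starts [36, 81, 107, 142, 150, 159] → cuts [36, 81, 107, 142, 150, 159]
  FykIII (TCTTCT, off=6): starts [12] → cuts [18]
  UxaI (GATGGAC, off=0): starts [53, 65, 99, 134] → cuts [53, 65, 99, 134]
  ZebV (GTCCAAC, off=6): starts [3, 26, 87, 115] → cuts [9, 32, 93, 121]

Pooled cuts: [9, 18, 32, 36, 47, 53, 65, 81, 93, 99, 107, 121, 130, 134, 142, 150, 159]

Fragments:
  [0,9): 9 bp
  [9,18): 9 bp
  [18,32): 14 bp
  [32,36): 4 bp
  [36,47): 11 bp
  [47,53): 6 bp
  [53,65): 12 bp
  [65,81): 16 bp
  [81,93): 12 bp
  [93,99): 6 bp
  [99,107): 8 bp
  [107,121): 14 bp
  [121,130): 9 bp
  [130,134): 4 bp
  [134,142): 8 bp
  [142,150): 8 bp
  [150,159): 9 bp
  [159,164): 5 bp

[4,4,5,6,6,8,8,8,9,9,9,9,11,12,12,14,14,16]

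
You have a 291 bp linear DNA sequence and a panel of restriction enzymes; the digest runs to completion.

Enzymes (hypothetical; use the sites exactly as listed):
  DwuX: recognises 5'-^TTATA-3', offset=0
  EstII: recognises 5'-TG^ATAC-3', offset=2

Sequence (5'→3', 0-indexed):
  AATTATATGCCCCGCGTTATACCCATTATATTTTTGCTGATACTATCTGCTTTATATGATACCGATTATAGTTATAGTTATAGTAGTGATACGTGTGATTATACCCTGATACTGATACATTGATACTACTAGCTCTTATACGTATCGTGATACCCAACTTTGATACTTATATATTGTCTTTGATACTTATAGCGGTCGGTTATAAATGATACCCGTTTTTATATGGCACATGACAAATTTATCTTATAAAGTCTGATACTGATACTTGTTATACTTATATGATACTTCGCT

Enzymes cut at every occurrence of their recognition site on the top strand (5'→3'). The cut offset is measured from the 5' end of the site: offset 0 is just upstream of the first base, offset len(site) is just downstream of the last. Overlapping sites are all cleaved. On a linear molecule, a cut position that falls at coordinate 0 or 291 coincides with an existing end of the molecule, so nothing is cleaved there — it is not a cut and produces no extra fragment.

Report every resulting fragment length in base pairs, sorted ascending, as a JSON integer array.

Site scan:
  DwuX (TTATA, off=0): starts [2, 16, 25, 51, 65, 71, 77, 98, 135, 166, 186, 199, 218, 243, 268, 274] → cuts [2, 16, 25, 51, 65, 71, 77, 98, 135, 166, 186, 199, 218, 243, 268, 274]
  EstII (TGATAC, off=2): starts [37, 56, 86, 106, 112, 120, 147, 160, 180, 206, 253, 259, 279] → cuts [39, 58, 88, 108, 114, 122, 149, 162, 182, 208, 255, 261, 281]

All cut coordinates (distinct, sorted): [2, 16, 25, 39, 51, 58, 65, 71, 77, 88, 98, 108, 114, 122, 135, 149, 162, 166, 182, 186, 199, 208, 218, 243, 255, 261, 268, 274, 281]

Fragments:
  [0,2): 2 bp
  [2,16): 14 bp
  [16,25): 9 bp
  [25,39): 14 bp
  [39,51): 12 bp
  [51,58): 7 bp
  [58,65): 7 bp
  [65,71): 6 bp
  [71,77): 6 bp
  [77,88): 11 bp
  [88,98): 10 bp
  [98,108): 10 bp
  [108,114): 6 bp
  [114,122): 8 bp
  [122,135): 13 bp
  [135,149): 14 bp
  [149,162): 13 bp
  [162,166): 4 bp
  [166,182): 16 bp
  [182,186): 4 bp
  [186,199): 13 bp
  [199,208): 9 bp
  [208,218): 10 bp
  [218,243): 25 bp
  [243,255): 12 bp
  [255,261): 6 bp
  [261,268): 7 bp
  [268,274): 6 bp
  [274,281): 7 bp
  [281,291): 10 bp

[2,4,4,6,6,6,6,6,7,7,7,7,8,9,9,10,10,10,10,11,12,12,13,13,13,14,14,14,16,25]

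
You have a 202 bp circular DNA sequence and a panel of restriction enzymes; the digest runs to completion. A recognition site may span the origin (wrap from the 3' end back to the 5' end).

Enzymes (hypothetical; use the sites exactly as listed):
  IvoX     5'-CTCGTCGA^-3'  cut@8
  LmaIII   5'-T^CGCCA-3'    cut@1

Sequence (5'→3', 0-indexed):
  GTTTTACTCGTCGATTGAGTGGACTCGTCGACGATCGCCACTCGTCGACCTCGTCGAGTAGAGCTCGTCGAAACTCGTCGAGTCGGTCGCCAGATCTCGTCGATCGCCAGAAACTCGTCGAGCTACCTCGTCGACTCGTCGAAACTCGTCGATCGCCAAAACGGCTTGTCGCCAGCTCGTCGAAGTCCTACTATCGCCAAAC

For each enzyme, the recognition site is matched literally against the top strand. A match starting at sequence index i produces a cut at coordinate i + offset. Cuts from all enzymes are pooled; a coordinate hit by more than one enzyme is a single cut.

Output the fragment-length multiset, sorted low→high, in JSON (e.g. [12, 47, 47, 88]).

[1,1,4,6,8,9,10,10,11,13,13,14,14,16,16,17,17,22]

Scan for sites:
  IvoX (CTCGTCGA, off=8): starts [6, 23, 40, 49, 63, 73, 95, 113, 126, 134, 144, 175] → cuts [14, 31, 48, 57, 71, 81, 103, 121, 134, 142, 152, 183]
  LmaIII (TCGCCA, off=1): starts [34, 86, 103, 152, 168, 193] → cuts [35, 87, 104, 153, 169, 194]

All cut coordinates (distinct, sorted): [14, 31, 35, 48, 57, 71, 81, 87, 103, 104, 121, 134, 142, 152, 153, 169, 183, 194]

Fragments:
  14→31: 17 bp
  31→35: 4 bp
  35→48: 13 bp
  48→57: 9 bp
  57→71: 14 bp
  71→81: 10 bp
  81→87: 6 bp
  87→103: 16 bp
  103→104: 1 bp
  104→121: 17 bp
  121→134: 13 bp
  134→142: 8 bp
  142→152: 10 bp
  152→153: 1 bp
  153→169: 16 bp
  169→183: 14 bp
  183→194: 11 bp
  194→14 (wrap): 202-194+14 = 22 bp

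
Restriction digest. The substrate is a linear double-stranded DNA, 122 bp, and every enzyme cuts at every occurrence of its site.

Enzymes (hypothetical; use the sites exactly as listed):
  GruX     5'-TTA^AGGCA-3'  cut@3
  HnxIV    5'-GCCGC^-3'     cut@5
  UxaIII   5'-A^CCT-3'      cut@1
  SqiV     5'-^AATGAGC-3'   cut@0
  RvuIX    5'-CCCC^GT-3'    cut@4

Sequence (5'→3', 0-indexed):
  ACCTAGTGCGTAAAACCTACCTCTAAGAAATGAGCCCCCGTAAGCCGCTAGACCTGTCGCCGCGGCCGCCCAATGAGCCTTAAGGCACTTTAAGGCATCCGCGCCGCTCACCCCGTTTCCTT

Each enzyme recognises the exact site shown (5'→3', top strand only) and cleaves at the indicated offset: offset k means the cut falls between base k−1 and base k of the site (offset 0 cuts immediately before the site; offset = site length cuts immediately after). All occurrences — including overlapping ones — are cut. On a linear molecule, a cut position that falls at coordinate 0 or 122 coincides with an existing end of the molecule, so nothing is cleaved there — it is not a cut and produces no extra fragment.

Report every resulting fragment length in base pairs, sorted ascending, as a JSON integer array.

Scan for sites:
  GruX TTAAGGCA/3: at [79, 89] ⇒ [82, 92]
  HnxIV GCCGC/5: at [43, 58, 64, 102] ⇒ [48, 63, 69, 107]
  UxaIII ACCT/1: at [0, 14, 18, 51] ⇒ [1, 15, 19, 52]
  SqiV AATGAGC/0: at [28, 71] ⇒ [28, 71]
  RvuIX CCCCGT/4: at [35, 110] ⇒ [39, 114]

Pooled cuts: [1, 15, 19, 28, 39, 48, 52, 63, 69, 71, 82, 92, 107, 114]

Fragments:
  [0,1): 1 bp
  [1,15): 14 bp
  [15,19): 4 bp
  [19,28): 9 bp
  [28,39): 11 bp
  [39,48): 9 bp
  [48,52): 4 bp
  [52,63): 11 bp
  [63,69): 6 bp
  [69,71): 2 bp
  [71,82): 11 bp
  [82,92): 10 bp
  [92,107): 15 bp
  [107,114): 7 bp
  [114,122): 8 bp

[1,2,4,4,6,7,8,9,9,10,11,11,11,14,15]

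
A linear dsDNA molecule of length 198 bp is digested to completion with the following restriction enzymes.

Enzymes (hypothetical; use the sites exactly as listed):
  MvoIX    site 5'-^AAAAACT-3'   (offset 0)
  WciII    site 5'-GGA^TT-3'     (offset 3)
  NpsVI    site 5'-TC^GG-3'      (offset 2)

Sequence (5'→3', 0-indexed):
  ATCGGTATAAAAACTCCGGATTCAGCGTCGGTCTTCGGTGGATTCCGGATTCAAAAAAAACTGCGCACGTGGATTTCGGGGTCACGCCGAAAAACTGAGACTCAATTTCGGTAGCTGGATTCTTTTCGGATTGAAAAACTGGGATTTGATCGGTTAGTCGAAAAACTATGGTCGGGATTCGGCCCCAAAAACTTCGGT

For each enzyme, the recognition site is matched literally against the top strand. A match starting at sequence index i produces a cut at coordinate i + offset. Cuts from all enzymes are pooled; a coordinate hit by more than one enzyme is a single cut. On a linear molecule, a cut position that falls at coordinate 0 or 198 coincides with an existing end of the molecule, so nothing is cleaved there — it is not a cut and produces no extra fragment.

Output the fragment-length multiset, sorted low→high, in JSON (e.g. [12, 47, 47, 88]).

Per-enzyme occurrences:
  MvoIX AAAAACT/0: at [8, 55, 89, 133, 160, 186] ⇒ [8, 55, 89, 133, 160, 186]
  WciII GGATT/3: at [17, 39, 46, 70, 116, 127, 141, 174] ⇒ [20, 42, 49, 73, 119, 130, 144, 177]
  NpsVI TCGG/2: at [1, 27, 34, 75, 107, 125, 149, 171, 178, 193] ⇒ [3, 29, 36, 77, 109, 127, 151, 173, 180, 195]

All cut coordinates (distinct, sorted): [3, 8, 20, 29, 36, 42, 49, 55, 73, 77, 89, 109, 119, 127, 130, 133, 144, 151, 160, 173, 177, 180, 186, 195]

Fragments:
  [0,3): 3 bp
  [3,8): 5 bp
  [8,20): 12 bp
  [20,29): 9 bp
  [29,36): 7 bp
  [36,42): 6 bp
  [42,49): 7 bp
  [49,55): 6 bp
  [55,73): 18 bp
  [73,77): 4 bp
  [77,89): 12 bp
  [89,109): 20 bp
  [109,119): 10 bp
  [119,127): 8 bp
  [127,130): 3 bp
  [130,133): 3 bp
  [133,144): 11 bp
  [144,151): 7 bp
  [151,160): 9 bp
  [160,173): 13 bp
  [173,177): 4 bp
  [177,180): 3 bp
  [180,186): 6 bp
  [186,195): 9 bp
  [195,198): 3 bp

[3,3,3,3,3,4,4,5,6,6,6,7,7,7,8,9,9,9,10,11,12,12,13,18,20]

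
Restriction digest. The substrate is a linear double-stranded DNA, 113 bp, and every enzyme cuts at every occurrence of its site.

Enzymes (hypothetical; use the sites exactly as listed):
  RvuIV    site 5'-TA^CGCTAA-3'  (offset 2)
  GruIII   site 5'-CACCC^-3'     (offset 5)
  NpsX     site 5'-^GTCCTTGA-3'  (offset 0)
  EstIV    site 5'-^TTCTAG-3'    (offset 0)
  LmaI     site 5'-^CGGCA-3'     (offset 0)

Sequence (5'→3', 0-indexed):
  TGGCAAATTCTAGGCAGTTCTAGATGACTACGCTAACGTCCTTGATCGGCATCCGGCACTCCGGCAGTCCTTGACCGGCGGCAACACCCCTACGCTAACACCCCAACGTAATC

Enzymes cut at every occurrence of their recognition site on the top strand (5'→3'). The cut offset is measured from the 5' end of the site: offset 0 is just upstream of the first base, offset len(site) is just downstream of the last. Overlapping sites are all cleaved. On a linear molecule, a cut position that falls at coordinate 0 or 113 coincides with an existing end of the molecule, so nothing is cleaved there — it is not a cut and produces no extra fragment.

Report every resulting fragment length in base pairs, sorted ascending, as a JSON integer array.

Scan for sites:
  RvuIV (TACGCTAA, off=2): starts [28, 90] → cuts [30, 92]
  GruIII (CACCC, off=5): starts [84, 98] → cuts [89, 103]
  NpsX (GTCCTTGA, off=0): starts [37, 66] → cuts [37, 66]
  EstIV (TTCTAG, off=0): starts [7, 17] → cuts [7, 17]
  LmaI (CGGCA, off=0): starts [46, 53, 61, 78] → cuts [46, 53, 61, 78]

Pooled cuts: [7, 17, 30, 37, 46, 53, 61, 66, 78, 89, 92, 103]

Fragments:
  [0,7): 7 bp
  [7,17): 10 bp
  [17,30): 13 bp
  [30,37): 7 bp
  [37,46): 9 bp
  [46,53): 7 bp
  [53,61): 8 bp
  [61,66): 5 bp
  [66,78): 12 bp
  [78,89): 11 bp
  [89,92): 3 bp
  [92,103): 11 bp
  [103,113): 10 bp

[3,5,7,7,7,8,9,10,10,11,11,12,13]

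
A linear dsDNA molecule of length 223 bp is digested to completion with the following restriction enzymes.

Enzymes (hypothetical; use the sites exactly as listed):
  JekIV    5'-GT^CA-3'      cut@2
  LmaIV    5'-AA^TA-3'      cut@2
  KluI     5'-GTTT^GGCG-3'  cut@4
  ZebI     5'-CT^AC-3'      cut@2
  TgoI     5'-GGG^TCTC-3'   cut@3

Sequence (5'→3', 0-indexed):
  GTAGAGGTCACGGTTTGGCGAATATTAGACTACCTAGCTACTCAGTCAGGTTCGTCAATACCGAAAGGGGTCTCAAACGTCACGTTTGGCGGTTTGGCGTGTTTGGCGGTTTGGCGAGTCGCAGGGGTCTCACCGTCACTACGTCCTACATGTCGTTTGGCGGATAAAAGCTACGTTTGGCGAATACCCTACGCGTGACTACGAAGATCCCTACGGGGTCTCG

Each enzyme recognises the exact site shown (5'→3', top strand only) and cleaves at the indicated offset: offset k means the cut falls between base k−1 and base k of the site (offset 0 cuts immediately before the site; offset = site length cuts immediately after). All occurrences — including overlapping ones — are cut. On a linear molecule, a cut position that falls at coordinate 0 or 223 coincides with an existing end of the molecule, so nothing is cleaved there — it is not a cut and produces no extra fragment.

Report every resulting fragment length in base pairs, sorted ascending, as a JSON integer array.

Site scan:
  JekIV GTCA/2: at [6, 44, 53, 78, 134] ⇒ [8, 46, 55, 80, 136]
  LmaIV AATA/2: at [20, 56, 182] ⇒ [22, 58, 184]
  KluI GTTTGGCG/4: at [12, 83, 91, 100, 108, 154, 174] ⇒ [16, 87, 95, 104, 112, 158, 178]
  ZebI CTAC/2: at [29, 37, 138, 145, 170, 188, 198, 210] ⇒ [31, 39, 140, 147, 172, 190, 200, 212]
  TgoI GGGTCTC/3: at [67, 124, 215] ⇒ [70, 127, 218]

All cut coordinates (distinct, sorted): [8, 16, 22, 31, 39, 46, 55, 58, 70, 80, 87, 95, 104, 112, 127, 136, 140, 147, 158, 172, 178, 184, 190, 200, 212, 218]

Fragment lengths:
  [0,8): 8 bp
  [8,16): 8 bp
  [16,22): 6 bp
  [22,31): 9 bp
  [31,39): 8 bp
  [39,46): 7 bp
  [46,55): 9 bp
  [55,58): 3 bp
  [58,70): 12 bp
  [70,80): 10 bp
  [80,87): 7 bp
  [87,95): 8 bp
  [95,104): 9 bp
  [104,112): 8 bp
  [112,127): 15 bp
  [127,136): 9 bp
  [136,140): 4 bp
  [140,147): 7 bp
  [147,158): 11 bp
  [158,172): 14 bp
  [172,178): 6 bp
  [178,184): 6 bp
  [184,190): 6 bp
  [190,200): 10 bp
  [200,212): 12 bp
  [212,218): 6 bp
  [218,223): 5 bp

[3,4,5,6,6,6,6,6,7,7,7,8,8,8,8,8,9,9,9,9,10,10,11,12,12,14,15]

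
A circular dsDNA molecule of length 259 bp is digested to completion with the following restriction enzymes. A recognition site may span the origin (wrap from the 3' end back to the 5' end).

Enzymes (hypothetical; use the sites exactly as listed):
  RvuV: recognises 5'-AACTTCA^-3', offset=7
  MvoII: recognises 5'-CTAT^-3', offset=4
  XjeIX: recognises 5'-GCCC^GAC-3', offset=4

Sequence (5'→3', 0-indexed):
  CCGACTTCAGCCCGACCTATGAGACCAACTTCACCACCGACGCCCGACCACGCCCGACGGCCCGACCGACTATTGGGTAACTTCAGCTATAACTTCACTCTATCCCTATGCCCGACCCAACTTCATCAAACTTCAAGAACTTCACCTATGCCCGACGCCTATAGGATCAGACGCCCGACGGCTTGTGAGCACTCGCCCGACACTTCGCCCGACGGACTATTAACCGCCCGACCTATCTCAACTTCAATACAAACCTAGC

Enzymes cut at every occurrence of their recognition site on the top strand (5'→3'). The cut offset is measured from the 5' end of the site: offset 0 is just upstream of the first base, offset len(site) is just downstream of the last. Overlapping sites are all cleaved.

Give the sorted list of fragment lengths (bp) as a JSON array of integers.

Per-enzyme occurrences:
  RvuV (AACTTCA, off=7): starts [26, 78, 90, 118, 128, 137, 239] → cuts [33, 85, 97, 125, 135, 144, 246]
  MvoII (CTAT, off=4): starts [16, 69, 86, 99, 105, 145, 158, 216, 232] → cuts [20, 73, 90, 103, 109, 149, 162, 220, 236]
  XjeIX (GCCCGAC, off=4): starts [9, 41, 51, 59, 109, 149, 172, 194, 206, 225, 257] → cuts [2, 13, 45, 55, 63, 113, 153, 176, 198, 210, 229]

Pooled cuts: [2, 13, 20, 33, 45, 55, 63, 73, 85, 90, 97, 103, 109, 113, 125, 135, 144, 149, 153, 162, 176, 198, 210, 220, 229, 236, 246]

Fragment lengths:
  2→13: 11 bp
  13→20: 7 bp
  20→33: 13 bp
  33→45: 12 bp
  45→55: 10 bp
  55→63: 8 bp
  63→73: 10 bp
  73→85: 12 bp
  85→90: 5 bp
  90→97: 7 bp
  97→103: 6 bp
  103→109: 6 bp
  109→113: 4 bp
  113→125: 12 bp
  125→135: 10 bp
  135→144: 9 bp
  144→149: 5 bp
  149→153: 4 bp
  153→162: 9 bp
  162→176: 14 bp
  176→198: 22 bp
  198→210: 12 bp
  210→220: 10 bp
  220→229: 9 bp
  229→236: 7 bp
  236→246: 10 bp
  246→2 (wrap): 259-246+2 = 15 bp

[4,4,5,5,6,6,7,7,7,8,9,9,9,10,10,10,10,10,11,12,12,12,12,13,14,15,22]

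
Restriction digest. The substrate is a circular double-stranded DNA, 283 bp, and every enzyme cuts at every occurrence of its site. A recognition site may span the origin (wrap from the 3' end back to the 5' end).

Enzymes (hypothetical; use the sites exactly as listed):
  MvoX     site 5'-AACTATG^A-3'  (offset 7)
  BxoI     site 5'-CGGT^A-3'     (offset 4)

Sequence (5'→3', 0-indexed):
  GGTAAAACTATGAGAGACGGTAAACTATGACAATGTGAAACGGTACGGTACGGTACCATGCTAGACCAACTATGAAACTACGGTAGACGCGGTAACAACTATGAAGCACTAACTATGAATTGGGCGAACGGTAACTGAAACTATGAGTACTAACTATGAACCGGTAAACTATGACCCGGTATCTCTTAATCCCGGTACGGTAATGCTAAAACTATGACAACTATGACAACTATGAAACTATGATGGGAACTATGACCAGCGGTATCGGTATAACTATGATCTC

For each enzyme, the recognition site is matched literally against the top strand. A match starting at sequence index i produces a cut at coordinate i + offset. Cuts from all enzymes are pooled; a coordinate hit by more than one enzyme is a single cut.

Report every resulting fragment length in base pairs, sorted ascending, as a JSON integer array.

[5,5,5,6,7,7,8,8,8,8,9,9,9,9,9,9,9,10,10,12,13,13,14,15,15,15,16,20]

Site scan:
  MvoX AACTATGA/7: at [5, 22, 67, 96, 110, 138, 151, 166, 209, 218, 227, 235, 247, 271] ⇒ [12, 29, 74, 103, 117, 145, 158, 173, 216, 225, 234, 242, 254, 278]
  BxoI CGGTA/4: at [17, 40, 45, 50, 80, 89, 128, 161, 176, 192, 197, 259, 265, 282] ⇒ [3, 21, 44, 49, 54, 84, 93, 132, 165, 180, 196, 201, 263, 269]

All cut coordinates (distinct, sorted): [3, 12, 21, 29, 44, 49, 54, 74, 84, 93, 103, 117, 132, 145, 158, 165, 173, 180, 196, 201, 216, 225, 234, 242, 254, 263, 269, 278]

Fragment lengths:
  3→12: 9 bp
  12→21: 9 bp
  21→29: 8 bp
  29→44: 15 bp
  44→49: 5 bp
  49→54: 5 bp
  54→74: 20 bp
  74→84: 10 bp
  84→93: 9 bp
  93→103: 10 bp
  103→117: 14 bp
  117→132: 15 bp
  132→145: 13 bp
  145→158: 13 bp
  158→165: 7 bp
  165→173: 8 bp
  173→180: 7 bp
  180→196: 16 bp
  196→201: 5 bp
  201→216: 15 bp
  216→225: 9 bp
  225→234: 9 bp
  234→242: 8 bp
  242→254: 12 bp
  254→263: 9 bp
  263→269: 6 bp
  269→278: 9 bp
  278→3 (wrap): 283-278+3 = 8 bp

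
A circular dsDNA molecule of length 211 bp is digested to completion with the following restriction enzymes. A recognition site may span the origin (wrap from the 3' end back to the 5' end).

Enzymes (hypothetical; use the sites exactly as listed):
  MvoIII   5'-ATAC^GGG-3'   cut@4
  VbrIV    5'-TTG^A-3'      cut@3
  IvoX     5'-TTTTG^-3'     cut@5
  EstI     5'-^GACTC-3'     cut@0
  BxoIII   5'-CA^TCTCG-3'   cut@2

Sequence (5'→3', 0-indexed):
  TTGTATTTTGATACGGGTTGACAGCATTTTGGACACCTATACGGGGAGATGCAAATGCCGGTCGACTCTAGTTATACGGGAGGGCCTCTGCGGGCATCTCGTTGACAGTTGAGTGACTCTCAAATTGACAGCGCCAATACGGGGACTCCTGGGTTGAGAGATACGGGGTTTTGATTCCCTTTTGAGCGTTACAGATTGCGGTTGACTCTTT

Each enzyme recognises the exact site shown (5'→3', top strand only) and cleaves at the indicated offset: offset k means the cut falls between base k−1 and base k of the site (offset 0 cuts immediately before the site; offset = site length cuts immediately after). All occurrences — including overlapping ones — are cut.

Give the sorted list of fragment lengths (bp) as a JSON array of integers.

Per-enzyme occurrences:
  MvoIII (ATACGGG, off=4): starts [10, 38, 73, 136, 160] → cuts [14, 42, 77, 140, 164]
  VbrIV (TTGA, off=3): starts [7, 17, 101, 108, 124, 153, 170, 181, 201] → cuts [10, 20, 104, 111, 127, 156, 173, 184, 204]
  IvoX (TTTTG, off=5): starts [5, 26, 168, 179, 209] → cuts [3, 10, 31, 173, 184]
  EstI (GACTC, off=0): starts [63, 114, 143, 203] → cuts [63, 114, 143, 203]
  BxoIII (CATCTCG, off=2): starts [94] → cuts [96]

Pooled cuts: [3, 10, 14, 20, 31, 42, 63, 77, 96, 104, 111, 114, 127, 140, 143, 156, 164, 173, 184, 203, 204]

Fragment lengths:
  3→10: 7 bp
  10→14: 4 bp
  14→20: 6 bp
  20→31: 11 bp
  31→42: 11 bp
  42→63: 21 bp
  63→77: 14 bp
  77→96: 19 bp
  96→104: 8 bp
  104→111: 7 bp
  111→114: 3 bp
  114→127: 13 bp
  127→140: 13 bp
  140→143: 3 bp
  143→156: 13 bp
  156→164: 8 bp
  164→173: 9 bp
  173→184: 11 bp
  184→203: 19 bp
  203→204: 1 bp
  204→3 (wrap): 211-204+3 = 10 bp

[1,3,3,4,6,7,7,8,8,9,10,11,11,11,13,13,13,14,19,19,21]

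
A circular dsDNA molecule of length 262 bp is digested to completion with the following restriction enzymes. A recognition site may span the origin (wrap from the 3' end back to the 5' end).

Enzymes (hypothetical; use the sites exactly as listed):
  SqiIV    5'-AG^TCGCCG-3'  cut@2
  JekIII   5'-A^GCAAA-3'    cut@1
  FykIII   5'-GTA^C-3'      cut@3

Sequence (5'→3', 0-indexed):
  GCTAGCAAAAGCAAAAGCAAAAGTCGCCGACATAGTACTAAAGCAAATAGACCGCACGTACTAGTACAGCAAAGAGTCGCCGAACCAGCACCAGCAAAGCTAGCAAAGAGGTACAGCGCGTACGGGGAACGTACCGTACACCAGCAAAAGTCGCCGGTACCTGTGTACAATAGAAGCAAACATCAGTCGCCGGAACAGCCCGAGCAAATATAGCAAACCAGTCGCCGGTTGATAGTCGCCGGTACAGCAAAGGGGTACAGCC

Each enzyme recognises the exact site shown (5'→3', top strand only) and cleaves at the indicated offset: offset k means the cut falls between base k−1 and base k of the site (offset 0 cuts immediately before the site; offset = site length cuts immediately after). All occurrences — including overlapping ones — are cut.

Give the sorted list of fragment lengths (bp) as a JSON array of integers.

[2,2,5,5,5,6,6,6,7,7,8,8,8,9,9,9,9,9,9,9,11,11,11,11,14,14,17,17,18]

Scan for sites:
  SqiIV (AGTCGCCG, off=2): starts [21, 74, 148, 184, 219, 233] → cuts [23, 76, 150, 186, 221, 235]
  JekIII (AGCAAA, off=1): starts [3, 9, 15, 41, 67, 92, 101, 142, 174, 202, 211, 245] → cuts [4, 10, 16, 42, 68, 93, 102, 143, 175, 203, 212, 246]
  FykIII (GTAC, off=3): starts [34, 57, 63, 110, 119, 130, 135, 156, 164, 241, 254] → cuts [37, 60, 66, 113, 122, 133, 138, 159, 167, 244, 257]

All cut coordinates (distinct, sorted): [4, 10, 16, 23, 37, 42, 60, 66, 68, 76, 93, 102, 113, 122, 133, 138, 143, 150, 159, 167, 175, 186, 203, 212, 221, 235, 244, 246, 257]

Fragment lengths:
  4→10: 6 bp
  10→16: 6 bp
  16→23: 7 bp
  23→37: 14 bp
  37→42: 5 bp
  42→60: 18 bp
  60→66: 6 bp
  66→68: 2 bp
  68→76: 8 bp
  76→93: 17 bp
  93→102: 9 bp
  102→113: 11 bp
  113→122: 9 bp
  122→133: 11 bp
  133→138: 5 bp
  138→143: 5 bp
  143→150: 7 bp
  150→159: 9 bp
  159→167: 8 bp
  167→175: 8 bp
  175→186: 11 bp
  186→203: 17 bp
  203→212: 9 bp
  212→221: 9 bp
  221→235: 14 bp
  235→244: 9 bp
  244→246: 2 bp
  246→257: 11 bp
  257→4 (wrap): 262-257+4 = 9 bp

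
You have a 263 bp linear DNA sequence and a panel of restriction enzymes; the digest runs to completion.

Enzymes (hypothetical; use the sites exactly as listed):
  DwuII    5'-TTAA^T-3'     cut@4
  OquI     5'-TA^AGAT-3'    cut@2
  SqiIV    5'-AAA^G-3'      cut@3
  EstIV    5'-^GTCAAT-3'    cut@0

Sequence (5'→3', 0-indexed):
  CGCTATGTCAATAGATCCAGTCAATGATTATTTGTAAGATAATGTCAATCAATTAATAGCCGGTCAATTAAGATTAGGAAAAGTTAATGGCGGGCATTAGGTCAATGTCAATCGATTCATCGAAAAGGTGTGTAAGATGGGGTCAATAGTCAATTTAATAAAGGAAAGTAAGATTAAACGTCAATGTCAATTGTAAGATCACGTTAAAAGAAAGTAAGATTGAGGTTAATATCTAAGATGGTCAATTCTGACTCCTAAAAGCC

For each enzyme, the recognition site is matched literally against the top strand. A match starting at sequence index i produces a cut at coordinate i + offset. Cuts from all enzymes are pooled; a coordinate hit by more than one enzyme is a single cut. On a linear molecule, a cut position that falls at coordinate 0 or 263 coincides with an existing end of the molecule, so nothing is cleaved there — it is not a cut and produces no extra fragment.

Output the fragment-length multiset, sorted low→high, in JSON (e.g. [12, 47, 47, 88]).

[3,3,3,4,4,5,5,5,6,6,6,6,6,7,7,7,8,8,9,10,10,12,13,13,13,13,14,17,20,20]

Scan for sites:
  DwuII TTAAT/4: at [52, 83, 154, 225] ⇒ [56, 87, 158, 229]
  OquI TAAGAT/2: at [34, 68, 132, 168, 193, 214, 233] ⇒ [36, 70, 134, 170, 195, 216, 235]
  SqiIV AAAG/3: at [79, 123, 159, 164, 206, 210, 257] ⇒ [82, 126, 162, 167, 209, 213, 260]
  EstIV GTCAAT/0: at [6, 19, 43, 62, 100, 106, 141, 148, 179, 185, 240] ⇒ [6, 19, 43, 62, 100, 106, 141, 148, 179, 185, 240]

Pooled cuts: [6, 19, 36, 43, 56, 62, 70, 82, 87, 100, 106, 126, 134, 141, 148, 158, 162, 167, 170, 179, 185, 195, 209, 213, 216, 229, 235, 240, 260]

Fragment lengths:
  [0,6): 6 bp
  [6,19): 13 bp
  [19,36): 17 bp
  [36,43): 7 bp
  [43,56): 13 bp
  [56,62): 6 bp
  [62,70): 8 bp
  [70,82): 12 bp
  [82,87): 5 bp
  [87,100): 13 bp
  [100,106): 6 bp
  [106,126): 20 bp
  [126,134): 8 bp
  [134,141): 7 bp
  [141,148): 7 bp
  [148,158): 10 bp
  [158,162): 4 bp
  [162,167): 5 bp
  [167,170): 3 bp
  [170,179): 9 bp
  [179,185): 6 bp
  [185,195): 10 bp
  [195,209): 14 bp
  [209,213): 4 bp
  [213,216): 3 bp
  [216,229): 13 bp
  [229,235): 6 bp
  [235,240): 5 bp
  [240,260): 20 bp
  [260,263): 3 bp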